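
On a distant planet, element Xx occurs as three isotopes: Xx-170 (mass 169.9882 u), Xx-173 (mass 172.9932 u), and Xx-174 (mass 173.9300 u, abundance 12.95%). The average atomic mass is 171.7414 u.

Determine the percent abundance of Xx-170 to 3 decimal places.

45.694%

The remaining 87.05% is split between Xx-170 (fraction x) and Xx-173 (fraction 0.8705 − x).
Substituting: 169.9882x + 172.9932(0.8705 − x) = 149.217465
(169.9882 − 172.9932)x = -1.3731156  ⇒  x = 0.45694, y = 0.41356
Xx-170: 45.694%, Xx-173: 41.356%.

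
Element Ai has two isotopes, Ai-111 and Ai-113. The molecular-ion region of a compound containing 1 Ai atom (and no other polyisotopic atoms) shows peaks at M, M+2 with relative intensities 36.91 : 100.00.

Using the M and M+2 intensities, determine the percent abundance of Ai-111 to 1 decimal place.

Write p for the Ai-111 fraction. I(M+2)/I(M) = [C(1,1)·p^0·(1−p)] / p^1 = 1·(1−p)/p = 100.00/36.91 = 2.7093
(1−p)/p = 2.7093/1 = 2.7093  ⇒  p = 1/(1 + 2.7093) = 0.2696
Ai-111: 27.0%, Ai-113: 73.0%.

27.0%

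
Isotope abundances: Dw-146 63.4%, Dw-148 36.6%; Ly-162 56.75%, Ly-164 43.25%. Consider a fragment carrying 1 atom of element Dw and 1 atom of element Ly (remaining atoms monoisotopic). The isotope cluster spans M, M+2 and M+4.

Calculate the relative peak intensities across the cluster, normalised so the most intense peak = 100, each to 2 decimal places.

74.66 : 100.00 : 32.85

Element Dw pattern (n=1): 0.6340 : 0.3660
Element Ly pattern (n=1): 0.5675 : 0.4325
Convolve the two distributions (both contribute in 2-u steps):
  M: 0.6340×0.5675 = 0.359795
  M+2: 0.6340×0.4325 + 0.3660×0.5675 = 0.481910
  M+4: 0.3660×0.4325 = 0.158295
Scale to base peak (0.481910) = 100: 74.66 : 100.00 : 32.85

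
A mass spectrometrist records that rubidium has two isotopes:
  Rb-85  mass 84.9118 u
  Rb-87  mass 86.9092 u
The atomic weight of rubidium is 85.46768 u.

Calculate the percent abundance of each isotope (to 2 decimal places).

Rb-85: 72.17%, Rb-87: 27.83%

Let x be the fractional abundance of Rb-85; then Rb-87 has abundance 1 − x.
84.9118·x + 86.9092·(1 − x) = 85.46768
(84.9118 − 86.9092)·x = 85.46768 − 86.9092
x = -1.44152 / -1.9974 = 0.72170 → 72.17% Rb-85, 27.83% Rb-87.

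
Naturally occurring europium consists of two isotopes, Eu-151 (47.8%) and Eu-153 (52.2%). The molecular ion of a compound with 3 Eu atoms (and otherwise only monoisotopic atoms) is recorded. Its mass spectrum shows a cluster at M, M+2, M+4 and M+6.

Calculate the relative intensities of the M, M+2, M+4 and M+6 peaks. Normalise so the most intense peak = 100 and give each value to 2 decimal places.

27.95 : 91.57 : 100.00 : 36.40

The 3 Eu atoms are independent, so intensities follow the terms of (0.478 + 0.522)^3.
P(M) = 0.478^3 = 0.109215
P(M+2) = 3 × 0.478^2 × 0.522^1 = 0.357806
P(M+4) = 3 × 0.478^1 × 0.522^2 = 0.390742
P(M+6) = 0.522^3 = 0.142237
The M+4 peak is largest (0.390742); scaling to 100 gives 27.95 : 91.57 : 100.00 : 36.40.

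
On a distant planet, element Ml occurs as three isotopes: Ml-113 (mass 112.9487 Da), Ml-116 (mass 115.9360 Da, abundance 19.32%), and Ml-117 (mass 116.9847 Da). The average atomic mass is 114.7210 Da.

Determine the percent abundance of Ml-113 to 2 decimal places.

Let x and y be the fractions of Ml-113 and Ml-117. Then x + y = 1 − 0.1932 = 0.8068 and 112.9487x + 116.9847y = 114.7210 − 0.1932×115.9360 = 92.3221648.
Substituting: 112.9487x + 116.9847(0.8068 − x) = 92.3221648
(112.9487 − 116.9847)x = -2.06109116  ⇒  x = 0.51068, y = 0.29612
Ml-113: 51.07%, Ml-117: 29.61%.

51.07%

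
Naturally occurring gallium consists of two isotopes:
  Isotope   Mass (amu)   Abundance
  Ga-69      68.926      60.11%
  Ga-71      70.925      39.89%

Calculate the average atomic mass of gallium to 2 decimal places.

Average mass = Σ (abundance × isotope mass) = 0.6011 × 68.926 + 0.3989 × 70.925
= 41.4314 + 28.2920 = 69.7234 amu

69.72 amu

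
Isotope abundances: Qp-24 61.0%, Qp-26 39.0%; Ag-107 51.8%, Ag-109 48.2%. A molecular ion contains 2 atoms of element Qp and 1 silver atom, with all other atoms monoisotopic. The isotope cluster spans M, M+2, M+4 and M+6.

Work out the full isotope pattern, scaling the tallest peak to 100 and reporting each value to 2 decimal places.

Element Qp pattern (n=2): 0.3721 : 0.4758 : 0.1521
Silver pattern (n=1): 0.5180 : 0.4820
Convolve the two distributions (both contribute in 2-u steps):
  M: 0.3721×0.5180 = 0.192748
  M+2: 0.3721×0.4820 + 0.4758×0.5180 = 0.425817
  M+4: 0.4758×0.4820 + 0.1521×0.5180 = 0.308123
  M+6: 0.1521×0.4820 = 0.073312
Scale to base peak (0.425817) = 100: 45.27 : 100.00 : 72.36 : 17.22

45.27 : 100.00 : 72.36 : 17.22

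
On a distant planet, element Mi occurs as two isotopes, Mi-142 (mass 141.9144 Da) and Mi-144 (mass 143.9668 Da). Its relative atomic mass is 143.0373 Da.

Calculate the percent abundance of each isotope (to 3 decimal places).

Mi-142: 45.288%, Mi-144: 54.712%

Let x be the fractional abundance of Mi-142; then Mi-144 has abundance 1 − x.
141.9144·x + 143.9668·(1 − x) = 143.0373
(141.9144 − 143.9668)·x = 143.0373 − 143.9668
x = -0.9295 / -2.0524 = 0.45288 → 45.288% Mi-142, 54.712% Mi-144.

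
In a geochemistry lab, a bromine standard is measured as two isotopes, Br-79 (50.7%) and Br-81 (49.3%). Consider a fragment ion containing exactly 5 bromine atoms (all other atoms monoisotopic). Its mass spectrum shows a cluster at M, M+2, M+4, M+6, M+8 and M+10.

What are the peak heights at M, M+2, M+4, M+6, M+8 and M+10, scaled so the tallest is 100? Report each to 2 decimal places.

Expanding (0.507 + 0.493)^5:
P(M) = 0.507^5 = 0.033500
P(M+2) = 5 × 0.507^4 × 0.493^1 = 0.162873
P(M+4) = 10 × 0.507^3 × 0.493^2 = 0.316751
P(M+6) = 10 × 0.507^2 × 0.493^3 = 0.308004
P(M+8) = 5 × 0.507^1 × 0.493^4 = 0.149750
P(M+10) = 0.493^5 = 0.029123
The M+4 peak is largest (0.316751); scaling to 100 gives 10.58 : 51.42 : 100.00 : 97.24 : 47.28 : 9.19.

10.58 : 51.42 : 100.00 : 97.24 : 47.28 : 9.19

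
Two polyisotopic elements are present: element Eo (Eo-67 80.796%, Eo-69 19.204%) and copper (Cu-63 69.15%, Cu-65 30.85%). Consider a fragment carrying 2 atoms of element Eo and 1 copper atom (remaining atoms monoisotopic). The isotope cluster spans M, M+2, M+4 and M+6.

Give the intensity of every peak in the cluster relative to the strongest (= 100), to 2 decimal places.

Element Eo pattern (n=2): 0.65279936 : 0.31032128 : 0.03687936
Copper pattern (n=1): 0.6915 : 0.3085
Convolve the two distributions (both contribute in 2-u steps):
  M: 0.65279936×0.6915 = 0.451411
  M+2: 0.65279936×0.3085 + 0.31032128×0.6915 = 0.415976
  M+4: 0.31032128×0.3085 + 0.03687936×0.6915 = 0.121236
  M+6: 0.03687936×0.3085 = 0.011377
Scale to base peak (0.451411) = 100: 100.00 : 92.15 : 26.86 : 2.52

100.00 : 92.15 : 26.86 : 2.52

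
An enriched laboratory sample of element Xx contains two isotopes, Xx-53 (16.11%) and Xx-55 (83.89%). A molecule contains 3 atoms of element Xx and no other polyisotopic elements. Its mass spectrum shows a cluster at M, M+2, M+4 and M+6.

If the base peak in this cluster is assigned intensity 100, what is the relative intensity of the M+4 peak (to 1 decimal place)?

57.6

Term probabilities: M 0.0042, M+2 0.0653, M+4 0.3401, M+6 0.5904. Base peak = M+6.
P(M+6) = C(3,3) × 0.1611^0 × 0.8389^3 = 1 × 1.0000 × 0.59037857 = 0.590379 (base)
P(M+4) = C(3,2) × 0.1611^1 × 0.8389^2 = 3 × 0.1611 × 0.70375321 = 0.340124
Relative intensity = 0.340124 / 0.590379 × 100 = 57.6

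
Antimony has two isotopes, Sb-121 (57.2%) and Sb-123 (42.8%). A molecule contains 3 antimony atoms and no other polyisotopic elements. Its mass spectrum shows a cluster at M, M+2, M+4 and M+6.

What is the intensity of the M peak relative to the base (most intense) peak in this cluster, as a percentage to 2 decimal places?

44.55%

Term probabilities: M 0.1871, M+2 0.4201, M+4 0.3143, M+6 0.0784. Base peak = M+2.
P(M+2) = C(3,1) × 0.572^2 × 0.428^1 = 3 × 0.327184 × 0.4280 = 0.420104 (base)
P(M) = C(3,0) × 0.572^3 × 0.428^0 = 1 × 0.18714925 × 1.0000 = 0.187149
Relative intensity = 0.187149 / 0.420104 × 100 = 44.55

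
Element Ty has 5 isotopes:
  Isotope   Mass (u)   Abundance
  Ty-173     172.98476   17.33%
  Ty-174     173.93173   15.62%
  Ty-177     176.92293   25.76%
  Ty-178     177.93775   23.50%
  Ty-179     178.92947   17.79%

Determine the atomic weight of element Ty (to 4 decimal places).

176.3687 u

Average mass = Σ (abundance × isotope mass) = 0.1733 × 172.98476 + 0.1562 × 173.93173 + 0.2576 × 176.92293 + 0.2350 × 177.93775 + 0.1779 × 178.92947
= 29.978259 + 27.168136 + 45.575347 + 41.815371 + 31.831553 = 176.368666 u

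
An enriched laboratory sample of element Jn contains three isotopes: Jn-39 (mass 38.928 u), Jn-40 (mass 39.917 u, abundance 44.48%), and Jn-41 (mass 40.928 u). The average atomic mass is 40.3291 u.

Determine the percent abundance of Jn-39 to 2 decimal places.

7.46%

Let x and y be the fractions of Jn-39 and Jn-41. Then x + y = 1 − 0.4448 = 0.5552 and 38.928x + 40.928y = 40.3291 − 0.4448×39.917 = 22.5740184.
Substituting: 38.928x + 40.928(0.5552 − x) = 22.5740184
(38.928 − 40.928)x = -0.1492072  ⇒  x = 0.07460, y = 0.48060
Jn-39: 7.46%, Jn-41: 48.06%.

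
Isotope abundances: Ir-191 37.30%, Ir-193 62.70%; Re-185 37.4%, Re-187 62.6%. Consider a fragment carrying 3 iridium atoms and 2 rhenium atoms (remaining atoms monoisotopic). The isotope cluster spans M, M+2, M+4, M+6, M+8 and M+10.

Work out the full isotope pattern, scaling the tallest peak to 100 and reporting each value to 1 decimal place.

2.1 : 17.8 : 59.6 : 100.0 : 83.9 : 28.2

Iridium pattern (n=3): 0.05189512 : 0.26170165 : 0.43991135 : 0.24649188
Rhenium pattern (n=2): 0.139876 : 0.468248 : 0.391876
Convolve the two distributions (both contribute in 2-u steps):
  M: 0.05189512×0.139876 = 0.007259
  M+2: 0.05189512×0.468248 + 0.26170165×0.139876 = 0.060906
  M+4: 0.05189512×0.391876 + 0.26170165×0.468248 + 0.43991135×0.139876 = 0.204411
  M+6: 0.26170165×0.391876 + 0.43991135×0.468248 + 0.24649188×0.139876 = 0.343021
  M+8: 0.43991135×0.391876 + 0.24649188×0.468248 = 0.287810
  M+10: 0.24649188×0.391876 = 0.096594
Scale to base peak (0.343021) = 100: 2.1 : 17.8 : 59.6 : 100.0 : 83.9 : 28.2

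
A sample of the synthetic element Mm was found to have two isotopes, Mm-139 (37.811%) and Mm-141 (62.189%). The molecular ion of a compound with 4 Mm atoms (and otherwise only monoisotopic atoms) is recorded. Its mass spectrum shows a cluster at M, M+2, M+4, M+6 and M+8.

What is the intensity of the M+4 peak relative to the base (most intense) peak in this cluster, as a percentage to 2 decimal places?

91.20%

(0.37811 + 0.62189)^4 gives M 0.0204, M+2 0.1345, M+4 0.3318, M+6 0.3638, M+8 0.1496; the largest is M+6.
P(M+6) = C(4,3) × 0.37811^1 × 0.62189^3 = 4 × 0.37811 × 0.2405142 = 0.363763 (base)
P(M+4) = C(4,2) × 0.37811^2 × 0.62189^2 = 6 × 0.14296717 × 0.38674717 = 0.331753
Relative intensity = 0.331753 / 0.363763 × 100 = 91.20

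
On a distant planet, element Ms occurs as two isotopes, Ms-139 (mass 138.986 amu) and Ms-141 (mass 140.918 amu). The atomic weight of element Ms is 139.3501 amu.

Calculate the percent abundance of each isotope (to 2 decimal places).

Ms-139: 81.15%, Ms-141: 18.85%

Writing the weighted mean with unknown fraction x of Ms-139:
138.986·x + 140.918·(1 − x) = 139.3501
(138.986 − 140.918)·x = 139.3501 − 140.918
x = -1.5679 / -1.932 = 0.81154 → 81.15% Ms-139, 18.85% Ms-141.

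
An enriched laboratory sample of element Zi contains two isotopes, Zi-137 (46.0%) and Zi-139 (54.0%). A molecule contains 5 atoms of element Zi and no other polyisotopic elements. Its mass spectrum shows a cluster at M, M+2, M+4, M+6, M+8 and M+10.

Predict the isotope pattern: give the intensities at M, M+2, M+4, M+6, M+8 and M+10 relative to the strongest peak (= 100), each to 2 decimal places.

The 5 Zi atoms are independent, so intensities follow the terms of (0.460 + 0.540)^5.
P(M) = 0.460^5 = 0.020596
P(M+2) = 5 × 0.460^4 × 0.540^1 = 0.120891
P(M+4) = 10 × 0.460^3 × 0.540^2 = 0.283832
P(M+6) = 10 × 0.460^2 × 0.540^3 = 0.333194
P(M+8) = 5 × 0.460^1 × 0.540^4 = 0.195570
P(M+10) = 0.540^5 = 0.045917
The M+6 peak is largest (0.333194); scaling to 100 gives 6.18 : 36.28 : 85.19 : 100.00 : 58.70 : 13.78.

6.18 : 36.28 : 85.19 : 100.00 : 58.70 : 13.78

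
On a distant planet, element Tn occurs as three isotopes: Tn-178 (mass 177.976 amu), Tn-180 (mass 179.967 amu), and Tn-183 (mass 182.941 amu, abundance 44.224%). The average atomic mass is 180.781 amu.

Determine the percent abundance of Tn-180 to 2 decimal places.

Let x and y be the fractions of Tn-178 and Tn-180. Then x + y = 1 − 0.44224 = 0.55776 and 177.976x + 179.967y = 180.781 − 0.44224×182.941 = 99.87717216.
Substituting: 177.976x + 179.967(0.55776 − x) = 99.87717216
(177.976 − 179.967)x = -0.50122176  ⇒  x = 0.25174, y = 0.30602
Tn-178: 25.17%, Tn-180: 30.60%.

30.60%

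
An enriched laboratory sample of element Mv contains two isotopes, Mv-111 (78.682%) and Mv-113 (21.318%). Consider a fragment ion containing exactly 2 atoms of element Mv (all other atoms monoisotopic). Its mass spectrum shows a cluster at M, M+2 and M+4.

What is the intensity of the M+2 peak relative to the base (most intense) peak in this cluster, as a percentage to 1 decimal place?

54.2%

Term probabilities: M 0.6191, M+2 0.3355, M+4 0.0454. Base peak = M.
P(M) = C(2,0) × 0.78682^2 × 0.21318^0 = 1 × 0.61908571 × 1.0000 = 0.619086 (base)
P(M+2) = C(2,1) × 0.78682^1 × 0.21318^1 = 2 × 0.78682 × 0.21318 = 0.335469
Relative intensity = 0.335469 / 0.619086 × 100 = 54.2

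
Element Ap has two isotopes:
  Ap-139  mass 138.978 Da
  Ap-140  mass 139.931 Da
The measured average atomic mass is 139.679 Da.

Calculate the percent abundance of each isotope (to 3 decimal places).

Ap-139: 26.443%, Ap-140: 73.557%

Let x be the fractional abundance of Ap-139; then Ap-140 has abundance 1 − x.
138.978·x + 139.931·(1 − x) = 139.679
(138.978 − 139.931)·x = 139.679 − 139.931
x = -0.252 / -0.953 = 0.26443 → 26.443% Ap-139, 73.557% Ap-140.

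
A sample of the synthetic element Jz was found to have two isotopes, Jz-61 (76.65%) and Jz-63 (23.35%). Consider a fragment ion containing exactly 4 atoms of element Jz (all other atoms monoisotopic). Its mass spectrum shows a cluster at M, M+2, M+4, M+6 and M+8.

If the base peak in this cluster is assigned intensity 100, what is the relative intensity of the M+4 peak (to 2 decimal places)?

Binomial terms of (0.7665 + 0.2335)^4: M 0.3452, M+2 0.4206, M+4 0.1922, M+6 0.0390, M+8 0.0030 → M+2 is the base peak.
P(M+2) = C(4,1) × 0.7665^3 × 0.2335^1 = 4 × 0.4503358 × 0.2335 = 0.420614 (base)
P(M+4) = C(4,2) × 0.7665^2 × 0.2335^2 = 6 × 0.58752225 × 0.05452225 = 0.192198
Relative intensity = 0.192198 / 0.420614 × 100 = 45.69

45.69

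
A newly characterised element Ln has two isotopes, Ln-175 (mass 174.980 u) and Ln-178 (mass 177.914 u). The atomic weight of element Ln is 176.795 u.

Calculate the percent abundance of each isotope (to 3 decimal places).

With x = fraction of Ln-175 (so Ln-178 is 1 − x):
174.980·x + 177.914·(1 − x) = 176.795
(174.980 − 177.914)·x = 176.795 − 177.914
x = -1.119 / -2.934 = 0.38139 → 38.139% Ln-175, 61.861% Ln-178.

Ln-175: 38.139%, Ln-178: 61.861%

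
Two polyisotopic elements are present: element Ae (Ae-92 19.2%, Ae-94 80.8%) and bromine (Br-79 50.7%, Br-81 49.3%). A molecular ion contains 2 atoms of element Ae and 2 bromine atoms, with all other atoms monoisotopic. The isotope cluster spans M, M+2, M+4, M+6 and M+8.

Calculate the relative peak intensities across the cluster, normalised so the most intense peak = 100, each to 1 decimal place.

2.4 : 24.4 : 82.6 : 100.0 : 39.5

Element Ae pattern (n=2): 0.036864 : 0.310272 : 0.652864
Bromine pattern (n=2): 0.257049 : 0.499902 : 0.243049
Convolve the two distributions (both contribute in 2-u steps):
  M: 0.036864×0.257049 = 0.009476
  M+2: 0.036864×0.499902 + 0.310272×0.257049 = 0.098183
  M+4: 0.036864×0.243049 + 0.310272×0.499902 + 0.652864×0.257049 = 0.331883
  M+6: 0.310272×0.243049 + 0.652864×0.499902 = 0.401779
  M+8: 0.652864×0.243049 = 0.158678
Scale to base peak (0.401779) = 100: 2.4 : 24.4 : 82.6 : 100.0 : 39.5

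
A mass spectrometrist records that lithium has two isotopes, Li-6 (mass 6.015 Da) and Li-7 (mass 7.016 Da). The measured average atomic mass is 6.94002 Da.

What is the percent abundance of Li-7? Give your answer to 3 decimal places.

92.410%

Let x be the fractional abundance of Li-6; then Li-7 has abundance 1 − x.
6.015·x + 7.016·(1 − x) = 6.94002
(6.015 − 7.016)·x = 6.94002 − 7.016
x = -0.07598 / -1.001 = 0.07590 → 7.590% Li-6, 92.410% Li-7.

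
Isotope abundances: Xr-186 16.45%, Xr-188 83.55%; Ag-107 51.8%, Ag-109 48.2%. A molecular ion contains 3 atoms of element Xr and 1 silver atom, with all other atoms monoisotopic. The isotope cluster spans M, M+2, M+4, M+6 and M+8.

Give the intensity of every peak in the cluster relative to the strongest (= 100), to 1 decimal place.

Element Xr pattern (n=3): 0.00445141 : 0.06782652 : 0.34449273 : 0.58322934
Silver pattern (n=1): 0.5180 : 0.4820
Convolve the two distributions (both contribute in 2-u steps):
  M: 0.00445141×0.5180 = 0.002306
  M+2: 0.00445141×0.4820 + 0.06782652×0.5180 = 0.037280
  M+4: 0.06782652×0.4820 + 0.34449273×0.5180 = 0.211140
  M+6: 0.34449273×0.4820 + 0.58322934×0.5180 = 0.468158
  M+8: 0.58322934×0.4820 = 0.281117
Scale to base peak (0.468158) = 100: 0.5 : 8.0 : 45.1 : 100.0 : 60.0

0.5 : 8.0 : 45.1 : 100.0 : 60.0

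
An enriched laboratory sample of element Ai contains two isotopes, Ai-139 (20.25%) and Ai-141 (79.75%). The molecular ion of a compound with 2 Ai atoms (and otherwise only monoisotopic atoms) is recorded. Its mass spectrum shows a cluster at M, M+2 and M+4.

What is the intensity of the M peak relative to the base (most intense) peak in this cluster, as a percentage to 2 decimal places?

6.45%

(0.2025 + 0.7975)^2 gives M 0.0410, M+2 0.3230, M+4 0.6360; the largest is M+4.
P(M+4) = C(2,2) × 0.2025^0 × 0.7975^2 = 1 × 1.0000 × 0.63600625 = 0.636006 (base)
P(M) = C(2,0) × 0.2025^2 × 0.7975^0 = 1 × 0.04100625 × 1.0000 = 0.041006
Relative intensity = 0.041006 / 0.636006 × 100 = 6.45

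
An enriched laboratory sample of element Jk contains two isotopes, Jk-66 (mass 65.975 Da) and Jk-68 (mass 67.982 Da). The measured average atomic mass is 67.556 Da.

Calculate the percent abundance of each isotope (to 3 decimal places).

With x = fraction of Jk-66 (so Jk-68 is 1 − x):
65.975·x + 67.982·(1 − x) = 67.556
(65.975 − 67.982)·x = 67.556 − 67.982
x = -0.426 / -2.007 = 0.21226 → 21.226% Jk-66, 78.774% Jk-68.

Jk-66: 21.226%, Jk-68: 78.774%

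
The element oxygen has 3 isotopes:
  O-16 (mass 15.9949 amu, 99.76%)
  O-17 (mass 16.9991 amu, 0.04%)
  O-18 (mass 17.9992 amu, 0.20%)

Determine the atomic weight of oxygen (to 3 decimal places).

15.999 amu

Ar = Σ fᵢ·mᵢ = 0.9976 × 15.9949 + 0.0004 × 16.9991 + 0.0020 × 17.9992
= 15.95651 + 0.00680 + 0.03600 = 15.99931 amu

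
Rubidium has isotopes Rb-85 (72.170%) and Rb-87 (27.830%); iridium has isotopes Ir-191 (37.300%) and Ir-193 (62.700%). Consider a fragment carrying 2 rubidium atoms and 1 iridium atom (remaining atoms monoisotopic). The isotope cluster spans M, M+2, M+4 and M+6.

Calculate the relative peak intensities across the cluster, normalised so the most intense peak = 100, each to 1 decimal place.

40.8 : 100.0 : 58.9 : 10.2

Rubidium pattern (n=2): 0.52085089 : 0.40169822 : 0.07745089
Iridium pattern (n=1): 0.3730 : 0.6270
Convolve the two distributions (both contribute in 2-u steps):
  M: 0.52085089×0.3730 = 0.194277
  M+2: 0.52085089×0.6270 + 0.40169822×0.3730 = 0.476407
  M+4: 0.40169822×0.6270 + 0.07745089×0.3730 = 0.280754
  M+6: 0.07745089×0.6270 = 0.048562
Scale to base peak (0.476407) = 100: 40.8 : 100.0 : 58.9 : 10.2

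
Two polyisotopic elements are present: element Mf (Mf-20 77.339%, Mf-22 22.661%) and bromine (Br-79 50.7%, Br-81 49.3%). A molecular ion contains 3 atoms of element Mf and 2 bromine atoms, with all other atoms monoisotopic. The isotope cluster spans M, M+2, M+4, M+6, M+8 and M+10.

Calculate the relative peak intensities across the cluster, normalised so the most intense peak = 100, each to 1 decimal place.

Element Mf pattern (n=3): 0.46258938 : 0.40662814 : 0.11914558 : 0.0116369
Bromine pattern (n=2): 0.257049 : 0.499902 : 0.243049
Convolve the two distributions (both contribute in 2-u steps):
  M: 0.46258938×0.257049 = 0.118908
  M+2: 0.46258938×0.499902 + 0.40662814×0.257049 = 0.335773
  M+4: 0.46258938×0.243049 + 0.40662814×0.499902 + 0.11914558×0.257049 = 0.346332
  M+6: 0.40662814×0.243049 + 0.11914558×0.499902 + 0.0116369×0.257049 = 0.161383
  M+8: 0.11914558×0.243049 + 0.0116369×0.499902 = 0.034776
  M+10: 0.0116369×0.243049 = 0.002828
Scale to base peak (0.346332) = 100: 34.3 : 97.0 : 100.0 : 46.6 : 10.0 : 0.8

34.3 : 97.0 : 100.0 : 46.6 : 10.0 : 0.8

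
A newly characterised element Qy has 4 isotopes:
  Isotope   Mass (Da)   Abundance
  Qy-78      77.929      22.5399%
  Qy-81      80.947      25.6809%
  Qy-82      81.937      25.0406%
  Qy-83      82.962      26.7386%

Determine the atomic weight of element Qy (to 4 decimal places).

Ar = Σ fᵢ·mᵢ = 0.225399 × 77.929 + 0.256809 × 80.947 + 0.250406 × 81.937 + 0.267386 × 82.962
= 17.56512 + 20.78792 + 20.51752 + 22.18288 = 81.05344 Da

81.0534 Da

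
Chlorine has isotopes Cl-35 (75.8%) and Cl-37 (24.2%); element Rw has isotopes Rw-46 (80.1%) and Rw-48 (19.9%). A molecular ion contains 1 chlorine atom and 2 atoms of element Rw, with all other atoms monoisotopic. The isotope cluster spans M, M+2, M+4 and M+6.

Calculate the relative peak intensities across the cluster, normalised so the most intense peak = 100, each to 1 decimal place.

Chlorine pattern (n=1): 0.7580 : 0.2420
Element Rw pattern (n=2): 0.641601 : 0.318798 : 0.039601
Convolve the two distributions (both contribute in 2-u steps):
  M: 0.7580×0.641601 = 0.486334
  M+2: 0.7580×0.318798 + 0.2420×0.641601 = 0.396916
  M+4: 0.7580×0.039601 + 0.2420×0.318798 = 0.107167
  M+6: 0.2420×0.039601 = 0.009583
Scale to base peak (0.486334) = 100: 100.0 : 81.6 : 22.0 : 2.0

100.0 : 81.6 : 22.0 : 2.0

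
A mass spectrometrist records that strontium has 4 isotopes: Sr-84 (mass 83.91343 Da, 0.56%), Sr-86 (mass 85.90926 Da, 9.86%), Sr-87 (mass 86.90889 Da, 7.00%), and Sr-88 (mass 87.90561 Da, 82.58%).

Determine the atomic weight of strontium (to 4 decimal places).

Ar = Σ fᵢ·mᵢ = 0.0056 × 83.91343 + 0.0986 × 85.90926 + 0.0700 × 86.90889 + 0.8258 × 87.90561
= 0.469915 + 8.470653 + 6.083622 + 72.592453 = 87.616643 Da

87.6166 Da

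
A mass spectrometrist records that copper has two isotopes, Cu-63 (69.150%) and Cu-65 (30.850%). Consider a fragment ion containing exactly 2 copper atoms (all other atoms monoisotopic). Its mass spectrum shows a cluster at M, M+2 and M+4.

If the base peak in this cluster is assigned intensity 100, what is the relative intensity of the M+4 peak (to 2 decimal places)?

(0.69150 + 0.30850)^2 gives M 0.4782, M+2 0.4267, M+4 0.0952; the largest is M.
P(M) = C(2,0) × 0.69150^2 × 0.30850^0 = 1 × 0.47817225 × 1.0000 = 0.478172 (base)
P(M+4) = C(2,2) × 0.69150^0 × 0.30850^2 = 1 × 1.0000 × 0.09517225 = 0.095172
Relative intensity = 0.095172 / 0.478172 × 100 = 19.90

19.90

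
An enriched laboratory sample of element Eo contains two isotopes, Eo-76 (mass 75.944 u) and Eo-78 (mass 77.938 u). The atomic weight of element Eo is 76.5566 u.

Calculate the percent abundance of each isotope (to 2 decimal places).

Eo-76: 69.28%, Eo-78: 30.72%

Let x be the fractional abundance of Eo-76; then Eo-78 has abundance 1 − x.
75.944·x + 77.938·(1 − x) = 76.5566
(75.944 − 77.938)·x = 76.5566 − 77.938
x = -1.3814 / -1.994 = 0.69278 → 69.28% Eo-76, 30.72% Eo-78.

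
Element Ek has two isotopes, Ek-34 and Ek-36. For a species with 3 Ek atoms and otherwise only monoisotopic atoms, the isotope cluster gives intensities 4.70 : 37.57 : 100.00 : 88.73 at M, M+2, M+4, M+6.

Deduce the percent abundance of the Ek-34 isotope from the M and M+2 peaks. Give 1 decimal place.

27.3%

Write p for the Ek-34 fraction. I(M+2)/I(M) = [C(3,1)·p^2·(1−p)] / p^3 = 3·(1−p)/p = 37.57/4.70 = 7.9936
(1−p)/p = 7.9936/3 = 2.6645  ⇒  p = 1/(1 + 2.6645) = 0.2729
Ek-34: 27.3%, Ek-36: 72.7%.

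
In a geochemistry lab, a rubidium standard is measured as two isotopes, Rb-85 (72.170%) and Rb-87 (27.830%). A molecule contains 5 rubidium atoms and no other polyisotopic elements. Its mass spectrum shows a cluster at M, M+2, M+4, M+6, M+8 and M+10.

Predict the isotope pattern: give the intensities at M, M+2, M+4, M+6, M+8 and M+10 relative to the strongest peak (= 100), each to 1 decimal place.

51.9 : 100.0 : 77.1 : 29.7 : 5.7 : 0.4

The 5 Rb atoms are independent, so intensities follow the terms of (0.72170 + 0.27830)^5.
P(M) = 0.72170^5 = 0.195787
P(M+2) = 5 × 0.72170^4 × 0.27830^1 = 0.377494
P(M+4) = 10 × 0.72170^3 × 0.27830^2 = 0.291136
P(M+6) = 10 × 0.72170^2 × 0.27830^3 = 0.112267
P(M+8) = 5 × 0.72170^1 × 0.27830^4 = 0.021646
P(M+10) = 0.27830^5 = 0.001669
The M+2 peak is largest (0.377494); scaling to 100 gives 51.9 : 100.0 : 77.1 : 29.7 : 5.7 : 0.4.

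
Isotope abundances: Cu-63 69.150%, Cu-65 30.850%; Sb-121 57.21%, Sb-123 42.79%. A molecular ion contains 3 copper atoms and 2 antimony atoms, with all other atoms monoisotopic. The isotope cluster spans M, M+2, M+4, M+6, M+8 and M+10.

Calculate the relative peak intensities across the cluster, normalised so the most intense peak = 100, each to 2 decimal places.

31.66 : 89.73 : 100.00 : 54.79 : 14.78 : 1.57

Copper pattern (n=3): 0.33065611 : 0.44254842 : 0.19743483 : 0.02936064
Antimony pattern (n=2): 0.32729841 : 0.48960318 : 0.18309841
Convolve the two distributions (both contribute in 2-u steps):
  M: 0.33065611×0.32729841 = 0.108223
  M+2: 0.33065611×0.48960318 + 0.44254842×0.32729841 = 0.306736
  M+4: 0.33065611×0.18309841 + 0.44254842×0.48960318 + 0.19743483×0.32729841 = 0.341836
  M+6: 0.44254842×0.18309841 + 0.19743483×0.48960318 + 0.02936064×0.32729841 = 0.187304
  M+8: 0.19743483×0.18309841 + 0.02936064×0.48960318 = 0.050525
  M+10: 0.02936064×0.18309841 = 0.005376
Scale to base peak (0.341836) = 100: 31.66 : 89.73 : 100.00 : 54.79 : 14.78 : 1.57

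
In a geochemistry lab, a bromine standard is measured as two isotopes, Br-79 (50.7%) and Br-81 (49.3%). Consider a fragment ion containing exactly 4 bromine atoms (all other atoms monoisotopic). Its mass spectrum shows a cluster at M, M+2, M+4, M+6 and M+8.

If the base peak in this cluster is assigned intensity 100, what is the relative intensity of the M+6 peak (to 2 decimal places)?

64.83

Term probabilities: M 0.0661, M+2 0.2570, M+4 0.3749, M+6 0.2430, M+8 0.0591. Base peak = M+4.
P(M+4) = C(4,2) × 0.507^2 × 0.493^2 = 6 × 0.257049 × 0.243049 = 0.374853 (base)
P(M+6) = C(4,3) × 0.507^1 × 0.493^3 = 4 × 0.5070 × 0.11982316 = 0.243001
Relative intensity = 0.243001 / 0.374853 × 100 = 64.83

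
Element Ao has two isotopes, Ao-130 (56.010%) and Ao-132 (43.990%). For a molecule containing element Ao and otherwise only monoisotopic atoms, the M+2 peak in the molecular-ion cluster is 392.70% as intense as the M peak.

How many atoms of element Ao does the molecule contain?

For n independent Ao atoms, I(M+2)/I(M) = n · (abundance Ao-132) / (abundance Ao-130) = n · 0.43990/0.56010.
n = 3.9270 × 0.56010/0.43990 = 5.00 ≈ 5

5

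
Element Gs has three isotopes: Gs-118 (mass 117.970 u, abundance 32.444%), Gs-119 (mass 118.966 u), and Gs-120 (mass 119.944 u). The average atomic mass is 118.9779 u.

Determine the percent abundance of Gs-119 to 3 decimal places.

33.298%

The remaining 67.556% is split between Gs-119 (fraction x) and Gs-120 (fraction 0.67556 − x).
Substituting: 118.966x + 119.944(0.67556 − x) = 80.7037132
(118.966 − 119.944)x = -0.32565544  ⇒  x = 0.33298, y = 0.34258
Gs-119: 33.298%, Gs-120: 34.258%.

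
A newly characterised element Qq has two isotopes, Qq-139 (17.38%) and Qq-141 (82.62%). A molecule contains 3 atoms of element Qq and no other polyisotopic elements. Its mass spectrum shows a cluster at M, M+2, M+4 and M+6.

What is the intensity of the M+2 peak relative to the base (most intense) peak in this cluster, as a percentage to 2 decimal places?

13.28%

Term probabilities: M 0.0052, M+2 0.0749, M+4 0.3559, M+6 0.5640. Base peak = M+6.
P(M+6) = C(3,3) × 0.1738^0 × 0.8262^3 = 1 × 1.0000 × 0.56396944 = 0.563969 (base)
P(M+2) = C(3,1) × 0.1738^2 × 0.8262^1 = 3 × 0.03020644 × 0.8262 = 0.074870
Relative intensity = 0.074870 / 0.563969 × 100 = 13.28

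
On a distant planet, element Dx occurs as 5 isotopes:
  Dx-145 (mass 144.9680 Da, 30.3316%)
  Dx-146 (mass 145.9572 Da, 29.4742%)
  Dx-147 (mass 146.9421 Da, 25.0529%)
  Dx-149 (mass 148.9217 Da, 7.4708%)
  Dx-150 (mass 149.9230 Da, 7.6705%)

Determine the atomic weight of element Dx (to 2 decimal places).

Weight each isotope mass by its fractional abundance: 0.303316 × 144.9680 + 0.294742 × 145.9572 + 0.250529 × 146.9421 + 0.074708 × 148.9217 + 0.076705 × 149.9230
= 43.97111 + 43.01972 + 36.81326 + 11.12564 + 11.49984 = 146.42957 Da

146.43 Da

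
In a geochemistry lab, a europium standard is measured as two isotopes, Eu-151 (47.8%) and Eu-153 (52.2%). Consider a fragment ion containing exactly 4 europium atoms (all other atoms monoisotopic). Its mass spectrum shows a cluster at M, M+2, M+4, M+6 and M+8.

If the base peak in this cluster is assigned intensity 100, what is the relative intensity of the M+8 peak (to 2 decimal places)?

Term probabilities: M 0.0522, M+2 0.2280, M+4 0.3735, M+6 0.2720, M+8 0.0742. Base peak = M+4.
P(M+4) = C(4,2) × 0.478^2 × 0.522^2 = 6 × 0.228484 × 0.272484 = 0.373549 (base)
P(M+8) = C(4,4) × 0.478^0 × 0.522^4 = 1 × 1.0000 × 0.07424753 = 0.074248
Relative intensity = 0.074248 / 0.373549 × 100 = 19.88

19.88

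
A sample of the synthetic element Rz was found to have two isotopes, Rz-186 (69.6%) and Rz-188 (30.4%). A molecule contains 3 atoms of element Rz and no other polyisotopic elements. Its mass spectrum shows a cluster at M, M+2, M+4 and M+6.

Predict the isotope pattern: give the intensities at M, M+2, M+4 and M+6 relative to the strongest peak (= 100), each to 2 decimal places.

76.32 : 100.00 : 43.68 : 6.36

The 3 Rz atoms are independent, so intensities follow the terms of (0.696 + 0.304)^3.
P(M) = 0.696^3 = 0.337154
P(M+2) = 3 × 0.696^2 × 0.304^1 = 0.441787
P(M+4) = 3 × 0.696^1 × 0.304^2 = 0.192965
P(M+6) = 0.304^3 = 0.028094
The M+2 peak is largest (0.441787); scaling to 100 gives 76.32 : 100.00 : 43.68 : 6.36.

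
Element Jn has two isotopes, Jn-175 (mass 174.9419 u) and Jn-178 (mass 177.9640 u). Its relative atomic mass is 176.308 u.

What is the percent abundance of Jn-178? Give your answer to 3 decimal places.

45.204%

Writing the weighted mean with unknown fraction x of Jn-175:
174.9419·x + 177.9640·(1 − x) = 176.308
(174.9419 − 177.9640)·x = 176.308 − 177.9640
x = -1.6560 / -3.0221 = 0.54796 → 54.796% Jn-175, 45.204% Jn-178.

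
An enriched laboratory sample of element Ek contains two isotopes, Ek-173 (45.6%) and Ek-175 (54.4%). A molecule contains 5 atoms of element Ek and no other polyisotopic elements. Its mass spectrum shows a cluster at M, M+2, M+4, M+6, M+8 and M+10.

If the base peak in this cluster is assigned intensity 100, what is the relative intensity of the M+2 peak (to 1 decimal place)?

(0.456 + 0.544)^5 gives M 0.0197, M+2 0.1176, M+4 0.2806, M+6 0.3348, M+8 0.1997, M+10 0.0476; the largest is M+6.
P(M+6) = C(5,3) × 0.456^2 × 0.544^3 = 10 × 0.207936 × 0.16098918 = 0.334754 (base)
P(M+2) = C(5,1) × 0.456^4 × 0.544^1 = 5 × 0.04323738 × 0.5440 = 0.117606
Relative intensity = 0.117606 / 0.334754 × 100 = 35.1

35.1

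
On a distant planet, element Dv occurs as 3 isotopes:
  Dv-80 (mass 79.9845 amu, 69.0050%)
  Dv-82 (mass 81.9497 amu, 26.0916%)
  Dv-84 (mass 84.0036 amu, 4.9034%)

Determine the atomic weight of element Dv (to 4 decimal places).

80.6943 amu

Weight each isotope mass by its fractional abundance: 0.690050 × 79.9845 + 0.260916 × 81.9497 + 0.049034 × 84.0036
= 55.19330 + 21.38199 + 4.11903 = 80.69432 amu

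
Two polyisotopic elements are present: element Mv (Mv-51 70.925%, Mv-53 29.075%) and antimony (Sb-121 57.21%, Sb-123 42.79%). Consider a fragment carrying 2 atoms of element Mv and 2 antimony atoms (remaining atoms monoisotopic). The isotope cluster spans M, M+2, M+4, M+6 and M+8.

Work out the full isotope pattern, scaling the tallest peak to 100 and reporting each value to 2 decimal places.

Element Mv pattern (n=2): 0.50303556 : 0.41242888 : 0.08453556
Antimony pattern (n=2): 0.32729841 : 0.48960318 : 0.18309841
Convolve the two distributions (both contribute in 2-u steps):
  M: 0.50303556×0.32729841 = 0.164643
  M+2: 0.50303556×0.48960318 + 0.41242888×0.32729841 = 0.381275
  M+4: 0.50303556×0.18309841 + 0.41242888×0.48960318 + 0.08453556×0.32729841 = 0.321700
  M+6: 0.41242888×0.18309841 + 0.08453556×0.48960318 = 0.116904
  M+8: 0.08453556×0.18309841 = 0.015478
Scale to base peak (0.381275) = 100: 43.18 : 100.00 : 84.37 : 30.66 : 4.06

43.18 : 100.00 : 84.37 : 30.66 : 4.06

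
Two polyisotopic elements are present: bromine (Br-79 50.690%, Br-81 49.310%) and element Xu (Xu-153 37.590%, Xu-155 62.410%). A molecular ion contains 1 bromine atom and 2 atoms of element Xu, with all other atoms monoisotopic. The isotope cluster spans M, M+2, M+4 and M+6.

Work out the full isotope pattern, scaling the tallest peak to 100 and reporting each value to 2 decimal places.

Bromine pattern (n=1): 0.5069 : 0.4931
Element Xu pattern (n=2): 0.14130081 : 0.46919838 : 0.38950081
Convolve the two distributions (both contribute in 2-u steps):
  M: 0.5069×0.14130081 = 0.071625
  M+2: 0.5069×0.46919838 + 0.4931×0.14130081 = 0.307512
  M+4: 0.5069×0.38950081 + 0.4931×0.46919838 = 0.428800
  M+6: 0.4931×0.38950081 = 0.192063
Scale to base peak (0.428800) = 100: 16.70 : 71.71 : 100.00 : 44.79

16.70 : 71.71 : 100.00 : 44.79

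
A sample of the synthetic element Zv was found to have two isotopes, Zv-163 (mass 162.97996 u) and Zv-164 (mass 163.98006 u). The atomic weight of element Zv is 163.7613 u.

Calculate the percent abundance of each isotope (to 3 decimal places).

Zv-163: 21.874%, Zv-164: 78.126%

Writing the weighted mean with unknown fraction x of Zv-163:
162.97996·x + 163.98006·(1 − x) = 163.7613
(162.97996 − 163.98006)·x = 163.7613 − 163.98006
x = -0.21876 / -1.00010 = 0.21874 → 21.874% Zv-163, 78.126% Zv-164.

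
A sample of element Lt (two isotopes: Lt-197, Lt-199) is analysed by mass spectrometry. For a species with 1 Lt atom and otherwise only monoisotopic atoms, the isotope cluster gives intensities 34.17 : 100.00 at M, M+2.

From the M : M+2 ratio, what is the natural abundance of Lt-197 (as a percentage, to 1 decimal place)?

25.5%

Write p for the Lt-197 fraction. I(M+2)/I(M) = [C(1,1)·p^0·(1−p)] / p^1 = 1·(1−p)/p = 100.00/34.17 = 2.9265
(1−p)/p = 2.9265/1 = 2.9265  ⇒  p = 1/(1 + 2.9265) = 0.2547
Lt-197: 25.5%, Lt-199: 74.5%.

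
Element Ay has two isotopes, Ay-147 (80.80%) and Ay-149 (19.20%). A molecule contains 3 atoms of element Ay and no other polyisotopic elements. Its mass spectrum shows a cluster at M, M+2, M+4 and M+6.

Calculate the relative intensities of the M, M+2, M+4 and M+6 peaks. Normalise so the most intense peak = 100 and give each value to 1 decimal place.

Expanding (0.8080 + 0.1920)^3:
P(M) = 0.8080^3 = 0.527514
P(M+2) = 3 × 0.8080^2 × 0.1920^1 = 0.376050
P(M+4) = 3 × 0.8080^1 × 0.1920^2 = 0.089358
P(M+6) = 0.1920^3 = 0.007078
The M peak is largest (0.527514); scaling to 100 gives 100.0 : 71.3 : 16.9 : 1.3.

100.0 : 71.3 : 16.9 : 1.3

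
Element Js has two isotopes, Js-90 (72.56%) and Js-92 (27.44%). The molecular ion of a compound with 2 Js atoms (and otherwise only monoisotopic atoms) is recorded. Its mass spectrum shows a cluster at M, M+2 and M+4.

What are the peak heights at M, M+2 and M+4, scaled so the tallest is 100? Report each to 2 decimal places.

The 2 Js atoms are independent, so intensities follow the terms of (0.7256 + 0.2744)^2.
P(M) = 0.7256^2 = 0.526495
P(M+2) = 2 × 0.7256^1 × 0.2744^1 = 0.398209
P(M+4) = 0.2744^2 = 0.075295
The M peak is largest (0.526495); scaling to 100 gives 100.00 : 75.63 : 14.30.

100.00 : 75.63 : 14.30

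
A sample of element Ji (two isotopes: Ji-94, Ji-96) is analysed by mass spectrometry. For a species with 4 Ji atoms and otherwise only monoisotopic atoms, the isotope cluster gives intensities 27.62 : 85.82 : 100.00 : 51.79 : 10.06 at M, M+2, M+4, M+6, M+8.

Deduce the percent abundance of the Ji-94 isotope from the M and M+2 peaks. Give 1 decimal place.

Let p = fractional abundance of Ji-94. I(M+2)/I(M) = [C(4,1)·p^3·(1−p)] / p^4 = 4·(1−p)/p = 85.82/27.62 = 3.1072
(1−p)/p = 3.1072/4 = 0.7768  ⇒  p = 1/(1 + 0.7768) = 0.5628
Ji-94: 56.3%, Ji-96: 43.7%.

56.3%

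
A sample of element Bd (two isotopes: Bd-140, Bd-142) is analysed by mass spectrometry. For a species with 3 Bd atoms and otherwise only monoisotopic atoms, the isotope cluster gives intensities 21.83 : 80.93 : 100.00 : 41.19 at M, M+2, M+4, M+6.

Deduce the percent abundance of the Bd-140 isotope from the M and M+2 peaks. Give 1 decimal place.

44.7%

Let p = fractional abundance of Bd-140. I(M+2)/I(M) = [C(3,1)·p^2·(1−p)] / p^3 = 3·(1−p)/p = 80.93/21.83 = 3.7073
(1−p)/p = 3.7073/3 = 1.2358  ⇒  p = 1/(1 + 1.2358) = 0.4473
Bd-140: 44.7%, Bd-142: 55.3%.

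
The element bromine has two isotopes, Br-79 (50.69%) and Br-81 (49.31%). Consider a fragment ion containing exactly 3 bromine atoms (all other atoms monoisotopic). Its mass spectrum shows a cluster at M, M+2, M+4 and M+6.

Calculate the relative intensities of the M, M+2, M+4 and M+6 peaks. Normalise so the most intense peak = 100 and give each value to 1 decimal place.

Each Br atom is independently Br-79 (p = 0.5069) or Br-81 (q = 0.4931); the cluster is the binomial expansion (p + q)^3.
P(M) = 0.5069^3 = 0.130247
P(M+2) = 3 × 0.5069^2 × 0.4931^1 = 0.380103
P(M+4) = 3 × 0.5069^1 × 0.4931^2 = 0.369755
P(M+6) = 0.4931^3 = 0.119896
The M+2 peak is largest (0.380103); scaling to 100 gives 34.3 : 100.0 : 97.3 : 31.5.

34.3 : 100.0 : 97.3 : 31.5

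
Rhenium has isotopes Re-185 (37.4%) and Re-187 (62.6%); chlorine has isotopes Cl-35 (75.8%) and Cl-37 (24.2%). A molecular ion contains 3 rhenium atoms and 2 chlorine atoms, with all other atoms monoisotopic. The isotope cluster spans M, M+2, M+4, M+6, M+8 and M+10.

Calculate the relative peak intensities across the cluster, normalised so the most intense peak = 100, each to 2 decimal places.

8.54 : 48.32 : 100.00 : 90.22 : 32.88 : 4.08

Rhenium pattern (n=3): 0.05231362 : 0.26268713 : 0.43968487 : 0.24531438
Chlorine pattern (n=2): 0.574564 : 0.366872 : 0.058564
Convolve the two distributions (both contribute in 2-u steps):
  M: 0.05231362×0.574564 = 0.030058
  M+2: 0.05231362×0.366872 + 0.26268713×0.574564 = 0.170123
  M+4: 0.05231362×0.058564 + 0.26268713×0.366872 + 0.43968487×0.574564 = 0.352063
  M+6: 0.26268713×0.058564 + 0.43968487×0.366872 + 0.24531438×0.574564 = 0.317641
  M+8: 0.43968487×0.058564 + 0.24531438×0.366872 = 0.115749
  M+10: 0.24531438×0.058564 = 0.014367
Scale to base peak (0.352063) = 100: 8.54 : 48.32 : 100.00 : 90.22 : 32.88 : 4.08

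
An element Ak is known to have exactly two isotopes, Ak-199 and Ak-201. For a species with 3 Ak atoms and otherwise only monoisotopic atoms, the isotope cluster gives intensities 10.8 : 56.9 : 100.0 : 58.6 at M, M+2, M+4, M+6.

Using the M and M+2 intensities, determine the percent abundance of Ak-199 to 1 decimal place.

36.3%

Write p for the Ak-199 fraction. I(M+2)/I(M) = [C(3,1)·p^2·(1−p)] / p^3 = 3·(1−p)/p = 56.9/10.8 = 5.2685
(1−p)/p = 5.2685/3 = 1.7562  ⇒  p = 1/(1 + 1.7562) = 0.3628
Ak-199: 36.3%, Ak-201: 63.7%.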